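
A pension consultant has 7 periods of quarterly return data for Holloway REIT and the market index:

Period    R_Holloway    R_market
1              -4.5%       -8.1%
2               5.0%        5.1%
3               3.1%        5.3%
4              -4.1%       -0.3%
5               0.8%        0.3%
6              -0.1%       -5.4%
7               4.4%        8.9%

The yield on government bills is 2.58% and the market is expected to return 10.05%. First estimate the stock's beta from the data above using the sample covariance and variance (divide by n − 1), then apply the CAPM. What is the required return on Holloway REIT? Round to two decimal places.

Mean R_i = (-4.5 + 5.0 + 3.1 − 4.1 + 0.8 − 0.1 + 4.4) / 7 = 0.6571%
Mean R_m = (-8.1 + 5.1 + 5.3 − 0.3 + 0.3 − 5.4 + 8.9) / 7 = 0.8286%
Σ(R_i − R̄_i)(R_m − R̄_m) = 115.7386  ⇒  Cov = 115.7386 / 6 = 19.2898
Σ(R_m − R̄_m)² = 223.4543  ⇒  Var(R_m) = 223.4543 / 6 = 37.2424
β = Cov / Var(R_m) = 19.2898 / 37.2424 = 0.5180
MRP = 10.05% − 2.58% = 7.47%
E(R) = R_f + β × MRP = 2.58% + 0.5180 × 7.47% = 6.45%

6.45%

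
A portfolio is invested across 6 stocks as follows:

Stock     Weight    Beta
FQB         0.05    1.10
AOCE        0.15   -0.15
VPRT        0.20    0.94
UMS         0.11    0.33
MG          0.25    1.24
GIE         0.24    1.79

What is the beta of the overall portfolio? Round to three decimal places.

β_P = Σ w_i β_i = 0.05×1.10 + 0.15×-0.15 + 0.20×0.94 + 0.11×0.33 + 0.25×1.24 + 0.24×1.79 = 0.9964

0.996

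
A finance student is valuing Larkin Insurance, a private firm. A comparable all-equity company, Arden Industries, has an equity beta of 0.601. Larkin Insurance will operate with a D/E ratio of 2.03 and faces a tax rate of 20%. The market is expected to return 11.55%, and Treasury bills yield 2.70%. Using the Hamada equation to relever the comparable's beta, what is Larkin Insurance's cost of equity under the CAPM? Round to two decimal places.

16.66%

β_L = β_U × [1 + (1 − t)(D/E)] = 0.601 × [1 + (1 − 0.20) × 2.03]
    = 0.601 × [1 + 0.80 × 2.03] = 0.601 × 2.6240 = 1.5770
MRP = 11.55% − 2.70% = 8.85%
E(R) = R_f + β_L × MRP = 2.70% + 1.5770 × 8.85% = 16.66%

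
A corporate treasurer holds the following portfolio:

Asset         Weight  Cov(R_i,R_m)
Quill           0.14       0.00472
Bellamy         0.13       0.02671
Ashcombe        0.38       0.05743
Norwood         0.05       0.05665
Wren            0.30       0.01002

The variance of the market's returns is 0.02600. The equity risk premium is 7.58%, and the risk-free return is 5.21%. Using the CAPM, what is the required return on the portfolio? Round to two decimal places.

β_Quill = 0.00472 / 0.02600 = 0.1815
β_Bellamy = 0.02671 / 0.02600 = 1.0273
β_Ashcombe = 0.05743 / 0.02600 = 2.2088
β_Norwood = 0.05665 / 0.02600 = 2.1788
β_Wren = 0.01002 / 0.02600 = 0.3854
β_P = Σ w_i β_i = 0.14×0.1815 + 0.13×1.0273 + 0.38×2.2088 + 0.05×2.1788 + 0.30×0.3854 = 1.2229
E(R_P) = R_f + β_P × MRP = 5.21% + 1.2229 × 7.58% = 14.48%

14.48%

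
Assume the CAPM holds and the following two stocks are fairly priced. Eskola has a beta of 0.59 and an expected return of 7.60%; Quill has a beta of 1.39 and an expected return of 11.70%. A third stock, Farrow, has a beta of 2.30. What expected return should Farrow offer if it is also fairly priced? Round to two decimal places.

MRP (SML slope) = (11.70% − 7.60%) / (1.39 − 0.59) = 4.10% / 0.80 = 5.1250%
R_f (intercept) = 7.60% − 0.59 × 5.1250% = 4.5763%
E(R_Farrow) = R_f + β × MRP = 4.5763% + 2.30 × 5.1250% = 16.36%

16.36%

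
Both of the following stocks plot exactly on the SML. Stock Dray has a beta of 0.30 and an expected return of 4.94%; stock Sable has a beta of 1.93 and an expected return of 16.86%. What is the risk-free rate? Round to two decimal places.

2.75%

Both satisfy E(R) = R_f + β·MRP, so the slope of the SML is
MRP = (16.86% − 4.94%) / (1.93 − 0.30) = 11.92% / 1.63 = 7.3129%
R_f = E(R_Dray) − β_Dray·MRP = 4.94% − 0.30 × 7.3129% = 2.7461%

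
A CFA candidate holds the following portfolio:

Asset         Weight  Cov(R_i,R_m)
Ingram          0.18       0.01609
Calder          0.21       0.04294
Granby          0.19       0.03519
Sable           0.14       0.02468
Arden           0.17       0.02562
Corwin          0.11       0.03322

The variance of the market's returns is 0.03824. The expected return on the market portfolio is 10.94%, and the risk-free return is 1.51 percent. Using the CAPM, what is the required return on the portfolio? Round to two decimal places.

8.92%

β_Ingram = 0.01609 / 0.03824 = 0.4208
β_Calder = 0.04294 / 0.03824 = 1.1229
β_Granby = 0.03519 / 0.03824 = 0.9202
β_Sable = 0.02468 / 0.03824 = 0.6454
β_Arden = 0.02562 / 0.03824 = 0.6700
β_Corwin = 0.03322 / 0.03824 = 0.8687
β_P = Σ w_i β_i = 0.18×0.4208 + 0.21×1.1229 + 0.19×0.9202 + 0.14×0.6454 + 0.17×0.6700 + 0.11×0.8687 = 0.7862
MRP = 10.94% − 1.51% = 9.43%
E(R_P) = R_f + β_P × MRP = 1.51% + 0.7862 × 9.43% = 8.92%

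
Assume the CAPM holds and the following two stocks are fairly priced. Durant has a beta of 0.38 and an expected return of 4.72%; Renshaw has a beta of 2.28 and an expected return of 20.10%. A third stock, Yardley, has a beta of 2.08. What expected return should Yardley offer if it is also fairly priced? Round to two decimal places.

18.48%

MRP (SML slope) = (20.10% − 4.72%) / (2.28 − 0.38) = 15.38% / 1.90 = 8.0947%
R_f (intercept) = 4.72% − 0.38 × 8.0947% = 1.6440%
E(R_Yardley) = R_f + β × MRP = 1.6440% + 2.08 × 8.0947% = 18.48%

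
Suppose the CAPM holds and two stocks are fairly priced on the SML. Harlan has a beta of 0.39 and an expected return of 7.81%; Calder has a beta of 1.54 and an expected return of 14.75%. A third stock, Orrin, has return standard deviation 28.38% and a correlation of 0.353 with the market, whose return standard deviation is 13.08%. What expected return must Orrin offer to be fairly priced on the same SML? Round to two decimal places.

10.08%

MRP = (14.75% − 7.81%) / (1.54 − 0.39) = 6.0348%
R_f = 7.81% − 0.39 × 6.0348% = 5.4564%
β_Orrin = ρ·σ_i/σ_m = 0.353 × 28.38 / 13.08 = 0.7659
E(R_Orrin) = R_f + β × MRP = 5.4564% + 0.7659 × 6.0348% = 10.08%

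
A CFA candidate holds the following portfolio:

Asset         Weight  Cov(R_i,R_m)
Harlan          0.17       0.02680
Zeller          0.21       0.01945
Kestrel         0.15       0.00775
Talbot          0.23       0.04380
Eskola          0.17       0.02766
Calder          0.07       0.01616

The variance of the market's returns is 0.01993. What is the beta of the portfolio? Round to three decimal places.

β_Harlan = 0.02680 / 0.01993 = 1.3447
β_Zeller = 0.01945 / 0.01993 = 0.9759
β_Kestrel = 0.00775 / 0.01993 = 0.3889
β_Talbot = 0.04380 / 0.01993 = 2.1977
β_Eskola = 0.02766 / 0.01993 = 1.3879
β_Calder = 0.01616 / 0.01993 = 0.8108
β_P = Σ w_i β_i = 0.17×1.3447 + 0.21×0.9759 + 0.15×0.3889 + 0.23×2.1977 + 0.17×1.3879 + 0.07×0.8108 = 1.2900

1.290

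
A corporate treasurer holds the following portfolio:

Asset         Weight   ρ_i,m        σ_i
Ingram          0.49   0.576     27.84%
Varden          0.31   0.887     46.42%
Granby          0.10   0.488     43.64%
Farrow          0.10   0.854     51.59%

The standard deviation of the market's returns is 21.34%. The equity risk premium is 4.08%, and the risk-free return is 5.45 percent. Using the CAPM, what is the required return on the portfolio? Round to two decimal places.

β_Ingram = 0.576 × 27.84% / 21.34% = 0.7514
β_Varden = 0.887 × 46.42% / 21.34% = 1.9295
β_Granby = 0.488 × 43.64% / 21.34% = 0.9980
β_Farrow = 0.854 × 51.59% / 21.34% = 2.0646
β_P = Σ w_i β_i = 0.49×0.7514 + 0.31×1.9295 + 0.10×0.9980 + 0.10×2.0646 = 1.2726
E(R_P) = R_f + β_P × MRP = 5.45% + 1.2726 × 4.08% = 10.64%

10.64%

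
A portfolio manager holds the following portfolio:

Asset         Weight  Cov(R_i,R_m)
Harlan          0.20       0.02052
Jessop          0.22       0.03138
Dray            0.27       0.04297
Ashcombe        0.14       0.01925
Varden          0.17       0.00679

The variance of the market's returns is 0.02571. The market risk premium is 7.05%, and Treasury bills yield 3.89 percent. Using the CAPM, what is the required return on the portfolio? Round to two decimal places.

β_Harlan = 0.02052 / 0.02571 = 0.7981
β_Jessop = 0.03138 / 0.02571 = 1.2205
β_Dray = 0.04297 / 0.02571 = 1.6713
β_Ashcombe = 0.01925 / 0.02571 = 0.7487
β_Varden = 0.00679 / 0.02571 = 0.2641
β_P = Σ w_i β_i = 0.20×0.7981 + 0.22×1.2205 + 0.27×1.6713 + 0.14×0.7487 + 0.17×0.2641 = 1.0291
E(R_P) = R_f + β_P × MRP = 3.89% + 1.0291 × 7.05% = 11.15%

11.15%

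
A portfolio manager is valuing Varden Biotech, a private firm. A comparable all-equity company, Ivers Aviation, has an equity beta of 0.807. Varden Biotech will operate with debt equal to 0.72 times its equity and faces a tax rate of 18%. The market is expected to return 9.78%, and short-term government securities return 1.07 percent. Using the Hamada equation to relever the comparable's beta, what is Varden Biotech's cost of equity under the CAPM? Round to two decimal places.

12.25%

β_L = β_U × [1 + (1 − t)(D/E)] = 0.807 × [1 + (1 − 0.18) × 0.72]
    = 0.807 × [1 + 0.82 × 0.72] = 0.807 × 1.5904 = 1.2835
MRP = 9.78% − 1.07% = 8.71%
E(R) = R_f + β_L × MRP = 1.07% + 1.2835 × 8.71% = 12.25%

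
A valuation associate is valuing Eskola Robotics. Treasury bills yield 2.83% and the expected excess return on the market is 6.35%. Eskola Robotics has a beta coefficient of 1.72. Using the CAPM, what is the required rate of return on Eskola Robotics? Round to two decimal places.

E(R) = R_f + β × MRP = 2.83% + 1.72 × 6.35% = 13.75%

13.75%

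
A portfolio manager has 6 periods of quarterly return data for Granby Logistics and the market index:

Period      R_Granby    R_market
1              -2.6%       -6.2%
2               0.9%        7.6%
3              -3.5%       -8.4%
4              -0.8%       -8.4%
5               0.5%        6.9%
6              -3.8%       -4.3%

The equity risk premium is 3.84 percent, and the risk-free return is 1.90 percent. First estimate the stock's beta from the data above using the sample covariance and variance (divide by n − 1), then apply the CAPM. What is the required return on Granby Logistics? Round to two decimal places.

2.72%

Mean R_i = (-2.6 + 0.9 − 3.5 − 0.8 + 0.5 − 3.8) / 6 = -1.5500%
Mean R_m = (-6.2 + 7.6 − 8.4 − 8.4 + 6.9 − 4.3) / 6 = -2.1333%
Σ(R_i − R̄_i)(R_m − R̄_m) = 59.0300  ⇒  Cov = 59.0300 / 5 = 11.8060
Σ(R_m − R̄_m)² = 276.1133  ⇒  Var(R_m) = 276.1133 / 5 = 55.2227
β = Cov / Var(R_m) = 11.8060 / 55.2227 = 0.2138
E(R) = R_f + β × MRP = 1.90% + 0.2138 × 3.84% = 2.72%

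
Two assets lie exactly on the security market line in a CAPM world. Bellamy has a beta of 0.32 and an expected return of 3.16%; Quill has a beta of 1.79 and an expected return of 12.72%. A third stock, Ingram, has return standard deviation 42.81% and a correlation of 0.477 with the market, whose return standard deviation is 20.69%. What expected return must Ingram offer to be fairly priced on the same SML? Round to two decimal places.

7.50%

MRP = (12.72% − 3.16%) / (1.79 − 0.32) = 6.5034%
R_f = 3.16% − 0.32 × 6.5034% = 1.0789%
β_Ingram = ρ·σ_i/σ_m = 0.477 × 42.81 / 20.69 = 0.9870
E(R_Ingram) = R_f + β × MRP = 1.0789% + 0.9870 × 6.5034% = 7.50%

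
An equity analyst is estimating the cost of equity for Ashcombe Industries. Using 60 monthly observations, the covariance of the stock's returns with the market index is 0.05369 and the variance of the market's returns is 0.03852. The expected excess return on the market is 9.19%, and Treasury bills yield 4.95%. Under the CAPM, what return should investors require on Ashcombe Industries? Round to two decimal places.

17.76%

β = Cov(R_i, R_m) / Var(R_m) = 0.05369 / 0.03852 = 1.3938
E(R) = R_f + β × MRP = 4.95% + 1.3938 × 9.19% = 17.76%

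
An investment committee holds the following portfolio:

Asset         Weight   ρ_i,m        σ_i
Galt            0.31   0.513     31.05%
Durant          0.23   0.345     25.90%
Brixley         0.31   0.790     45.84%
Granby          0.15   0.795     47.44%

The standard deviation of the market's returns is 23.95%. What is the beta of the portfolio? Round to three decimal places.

0.997

β_Galt = 0.513 × 31.05% / 23.95% = 0.6651
β_Durant = 0.345 × 25.90% / 23.95% = 0.3731
β_Brixley = 0.790 × 45.84% / 23.95% = 1.5121
β_Granby = 0.795 × 47.44% / 23.95% = 1.5747
β_P = Σ w_i β_i = 0.31×0.6651 + 0.23×0.3731 + 0.31×1.5121 + 0.15×1.5747 = 0.9970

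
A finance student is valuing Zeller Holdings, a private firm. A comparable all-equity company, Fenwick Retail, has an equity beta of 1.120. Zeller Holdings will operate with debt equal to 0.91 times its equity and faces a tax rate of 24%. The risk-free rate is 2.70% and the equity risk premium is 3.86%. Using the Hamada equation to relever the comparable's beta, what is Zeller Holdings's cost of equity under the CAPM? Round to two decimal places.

10.01%

β_L = β_U × [1 + (1 − t)(D/E)] = 1.120 × [1 + (1 − 0.24) × 0.91]
    = 1.120 × [1 + 0.76 × 0.91] = 1.120 × 1.6916 = 1.8946
E(R) = R_f + β_L × MRP = 2.70% + 1.8946 × 3.86% = 10.01%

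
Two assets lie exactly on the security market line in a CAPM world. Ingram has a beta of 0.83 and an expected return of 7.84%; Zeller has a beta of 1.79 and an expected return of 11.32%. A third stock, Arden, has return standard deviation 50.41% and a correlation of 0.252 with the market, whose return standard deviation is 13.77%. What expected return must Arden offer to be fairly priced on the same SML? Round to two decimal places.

MRP = (11.32% − 7.84%) / (1.79 − 0.83) = 3.6250%
R_f = 7.84% − 0.83 × 3.6250% = 4.8313%
β_Arden = ρ·σ_i/σ_m = 0.252 × 50.41 / 13.77 = 0.9225
E(R_Arden) = R_f + β × MRP = 4.8313% + 0.9225 × 3.6250% = 8.18%

8.18%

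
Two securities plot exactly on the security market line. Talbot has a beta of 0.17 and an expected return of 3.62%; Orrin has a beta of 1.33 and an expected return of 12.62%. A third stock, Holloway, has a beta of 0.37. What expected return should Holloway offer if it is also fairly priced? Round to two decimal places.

MRP (SML slope) = (12.62% − 3.62%) / (1.33 − 0.17) = 9.00% / 1.16 = 7.7586%
R_f (intercept) = 3.62% − 0.17 × 7.7586% = 2.3010%
E(R_Holloway) = R_f + β × MRP = 2.3010% + 0.37 × 7.7586% = 5.17%

5.17%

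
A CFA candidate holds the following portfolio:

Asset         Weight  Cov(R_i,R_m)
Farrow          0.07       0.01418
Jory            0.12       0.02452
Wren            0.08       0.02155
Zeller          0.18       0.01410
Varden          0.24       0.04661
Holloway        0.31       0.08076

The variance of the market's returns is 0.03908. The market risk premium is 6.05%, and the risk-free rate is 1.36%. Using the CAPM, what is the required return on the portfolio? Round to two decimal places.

8.24%

β_Farrow = 0.01418 / 0.03908 = 0.3628
β_Jory = 0.02452 / 0.03908 = 0.6274
β_Wren = 0.02155 / 0.03908 = 0.5514
β_Zeller = 0.01410 / 0.03908 = 0.3608
β_Varden = 0.04661 / 0.03908 = 1.1927
β_Holloway = 0.08076 / 0.03908 = 2.0665
β_P = Σ w_i β_i = 0.07×0.3628 + 0.12×0.6274 + 0.08×0.5514 + 0.18×0.3608 + 0.24×1.1927 + 0.31×2.0665 = 1.1366
E(R_P) = R_f + β_P × MRP = 1.36% + 1.1366 × 6.05% = 8.24%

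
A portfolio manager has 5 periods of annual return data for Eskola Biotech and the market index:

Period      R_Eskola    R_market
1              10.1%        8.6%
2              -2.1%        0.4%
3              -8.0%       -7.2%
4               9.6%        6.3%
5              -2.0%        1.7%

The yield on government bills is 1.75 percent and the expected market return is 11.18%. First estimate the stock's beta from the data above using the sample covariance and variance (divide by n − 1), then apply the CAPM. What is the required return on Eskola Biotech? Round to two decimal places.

Mean R_i = (10.1 − 2.1 − 8.0 + 9.6 − 2.0) / 5 = 1.5200%
Mean R_m = (8.6 + 0.4 − 7.2 + 6.3 + 1.7) / 5 = 1.9600%
Σ(R_i − R̄_i)(R_m − R̄_m) = 185.8040  ⇒  Cov = 185.8040 / 4 = 46.4510
Σ(R_m − R̄_m)² = 149.3320  ⇒  Var(R_m) = 149.3320 / 4 = 37.3330
β = Cov / Var(R_m) = 46.4510 / 37.3330 = 1.2442
MRP = 11.18% − 1.75% = 9.43%
E(R) = R_f + β × MRP = 1.75% + 1.2442 × 9.43% = 13.48%

13.48%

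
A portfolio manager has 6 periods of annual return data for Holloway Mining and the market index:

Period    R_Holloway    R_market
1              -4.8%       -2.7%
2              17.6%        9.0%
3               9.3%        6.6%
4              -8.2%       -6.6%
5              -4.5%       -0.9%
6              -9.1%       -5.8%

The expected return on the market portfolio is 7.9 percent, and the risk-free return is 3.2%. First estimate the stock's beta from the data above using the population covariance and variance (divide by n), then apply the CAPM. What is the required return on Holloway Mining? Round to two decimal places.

10.90%

Mean R_i = (-4.8 + 17.6 + 9.3 − 8.2 − 4.5 − 9.1) / 6 = 0.0500%
Mean R_m = (-2.7 + 9.0 + 6.6 − 6.6 − 0.9 − 5.8) / 6 = -0.0667%
Σ(R_i − R̄_i)(R_m − R̄_m) = 343.7100  ⇒  Cov = 343.7100 / 6 = 57.2850
Σ(R_m − R̄_m)² = 209.8333  ⇒  Var(R_m) = 209.8333 / 6 = 34.9722
β = Cov / Var(R_m) = 57.2850 / 34.9722 = 1.6380
MRP = 7.9% − 3.2% = 4.70%
E(R) = R_f + β × MRP = 3.2% + 1.6380 × 4.7% = 10.90%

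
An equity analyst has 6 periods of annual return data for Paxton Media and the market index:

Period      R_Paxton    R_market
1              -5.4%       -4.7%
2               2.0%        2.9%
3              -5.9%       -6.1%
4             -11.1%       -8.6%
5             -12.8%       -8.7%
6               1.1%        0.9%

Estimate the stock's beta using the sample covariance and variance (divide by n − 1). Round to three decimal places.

1.211

Mean R_i = (-5.4 + 2.0 − 5.9 − 11.1 − 12.8 + 1.1) / 6 = -5.3500%
Mean R_m = (-4.7 + 2.9 − 6.1 − 8.6 − 8.7 + 0.9) / 6 = -4.0500%
Σ(R_i − R̄_i)(R_m − R̄_m) = 144.9750  ⇒  Cov = 144.9750 / 5 = 28.9950
Σ(R_m − R̄_m)² = 119.7550  ⇒  Var(R_m) = 119.7550 / 5 = 23.9510
β = Cov / Var(R_m) = 28.9950 / 23.9510 = 1.2106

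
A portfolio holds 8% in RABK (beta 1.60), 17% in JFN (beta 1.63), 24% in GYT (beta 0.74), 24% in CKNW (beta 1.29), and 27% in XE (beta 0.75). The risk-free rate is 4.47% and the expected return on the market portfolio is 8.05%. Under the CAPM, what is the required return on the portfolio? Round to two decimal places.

8.39%

β_P = Σ w_i β_i = 0.08×1.60 + 0.17×1.63 + 0.24×0.74 + 0.24×1.29 + 0.27×0.75 = 1.0948
MRP = 8.05% − 4.47% = 3.58%
E(R_P) = R_f + β_P × MRP = 4.47% + 1.0948 × 3.58% = 8.39%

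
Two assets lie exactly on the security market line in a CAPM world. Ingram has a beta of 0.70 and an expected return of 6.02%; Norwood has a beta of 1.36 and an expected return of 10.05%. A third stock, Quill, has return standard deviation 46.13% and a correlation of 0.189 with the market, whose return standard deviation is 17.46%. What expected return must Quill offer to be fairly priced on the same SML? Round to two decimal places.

4.79%

MRP = (10.05% − 6.02%) / (1.36 − 0.70) = 6.1061%
R_f = 6.02% − 0.70 × 6.1061% = 1.7457%
β_Quill = ρ·σ_i/σ_m = 0.189 × 46.13 / 17.46 = 0.4993
E(R_Quill) = R_f + β × MRP = 1.7457% + 0.4993 × 6.1061% = 4.79%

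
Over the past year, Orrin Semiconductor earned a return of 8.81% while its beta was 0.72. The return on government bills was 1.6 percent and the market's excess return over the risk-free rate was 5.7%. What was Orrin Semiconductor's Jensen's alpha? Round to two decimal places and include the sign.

+3.11%

CAPM benchmark = R_f + β(R_m − R_f) = 1.6% + 0.72 × 5.7% = 5.7040%
α = actual − benchmark = 8.81% − 5.7040% = +3.11%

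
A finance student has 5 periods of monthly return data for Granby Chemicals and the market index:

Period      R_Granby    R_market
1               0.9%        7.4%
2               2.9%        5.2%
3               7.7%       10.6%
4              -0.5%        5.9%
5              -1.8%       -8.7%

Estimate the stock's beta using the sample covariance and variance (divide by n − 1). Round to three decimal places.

0.355

Mean R_i = (0.9 + 2.9 + 7.7 − 0.5 − 1.8) / 5 = 1.8400%
Mean R_m = (7.4 + 5.2 + 10.6 + 5.9 − 8.7) / 5 = 4.0800%
Σ(R_i − R̄_i)(R_m − R̄_m) = 78.5340  ⇒  Cov = 78.5340 / 4 = 19.6335
Σ(R_m − R̄_m)² = 221.4280  ⇒  Var(R_m) = 221.4280 / 4 = 55.3570
β = Cov / Var(R_m) = 19.6335 / 55.3570 = 0.3547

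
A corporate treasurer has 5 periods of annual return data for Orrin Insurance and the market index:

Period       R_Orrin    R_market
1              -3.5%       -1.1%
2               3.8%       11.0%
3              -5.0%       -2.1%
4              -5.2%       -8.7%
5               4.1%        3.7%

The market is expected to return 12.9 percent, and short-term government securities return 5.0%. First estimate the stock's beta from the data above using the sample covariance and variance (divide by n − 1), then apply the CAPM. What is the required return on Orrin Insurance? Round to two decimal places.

9.41%

Mean R_i = (-3.5 + 3.8 − 5.0 − 5.2 + 4.1) / 5 = -1.1600%
Mean R_m = (-1.1 + 11.0 − 2.1 − 8.7 + 3.7) / 5 = 0.5600%
Σ(R_i − R̄_i)(R_m − R̄_m) = 119.8080  ⇒  Cov = 119.8080 / 4 = 29.9520
Σ(R_m − R̄_m)² = 214.4320  ⇒  Var(R_m) = 214.4320 / 4 = 53.6080
β = Cov / Var(R_m) = 29.9520 / 53.6080 = 0.5587
MRP = 12.9% − 5.0% = 7.90%
E(R) = R_f + β × MRP = 5.0% + 0.5587 × 7.9% = 9.41%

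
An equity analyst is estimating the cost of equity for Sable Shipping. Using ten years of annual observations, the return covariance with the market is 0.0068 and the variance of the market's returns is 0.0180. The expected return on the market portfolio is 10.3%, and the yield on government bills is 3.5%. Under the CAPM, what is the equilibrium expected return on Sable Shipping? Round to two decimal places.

β = Cov(R_i, R_m) / Var(R_m) = 0.0068 / 0.0180 = 0.3778
MRP = 10.3% − 3.5% = 6.80%
E(R) = R_f + β × MRP = 3.5% + 0.3778 × 6.8% = 6.07%

6.07%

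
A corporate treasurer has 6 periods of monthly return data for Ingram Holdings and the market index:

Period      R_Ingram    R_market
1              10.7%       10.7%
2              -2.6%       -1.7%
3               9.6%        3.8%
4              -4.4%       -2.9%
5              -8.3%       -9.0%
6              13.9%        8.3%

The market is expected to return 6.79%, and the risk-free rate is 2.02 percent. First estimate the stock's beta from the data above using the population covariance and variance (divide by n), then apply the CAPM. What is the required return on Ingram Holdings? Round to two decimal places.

7.71%

Mean R_i = (10.7 − 2.6 + 9.6 − 4.4 − 8.3 + 13.9) / 6 = 3.1500%
Mean R_m = (10.7 − 1.7 + 3.8 − 2.9 − 9.0 + 8.3) / 6 = 1.5333%
Σ(R_i − R̄_i)(R_m − R̄_m) = 329.2400  ⇒  Cov = 329.2400 / 6 = 54.8733
Σ(R_m − R̄_m)² = 276.0133  ⇒  Var(R_m) = 276.0133 / 6 = 46.0022
β = Cov / Var(R_m) = 54.8733 / 46.0022 = 1.1928
MRP = 6.79% − 2.02% = 4.77%
E(R) = R_f + β × MRP = 2.02% + 1.1928 × 4.77% = 7.71%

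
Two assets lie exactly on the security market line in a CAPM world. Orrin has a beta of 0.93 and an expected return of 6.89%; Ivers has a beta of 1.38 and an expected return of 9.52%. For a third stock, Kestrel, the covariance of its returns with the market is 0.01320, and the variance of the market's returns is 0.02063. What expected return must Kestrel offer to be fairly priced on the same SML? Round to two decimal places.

5.19%

MRP = (9.52% − 6.89%) / (1.38 − 0.93) = 5.8444%
R_f = 6.89% − 0.93 × 5.8444% = 1.4547%
β_Kestrel = Cov / Var(R_m) = 0.01320 / 0.02063 = 0.6398
E(R_Kestrel) = R_f + β × MRP = 1.4547% + 0.6398 × 5.8444% = 5.19%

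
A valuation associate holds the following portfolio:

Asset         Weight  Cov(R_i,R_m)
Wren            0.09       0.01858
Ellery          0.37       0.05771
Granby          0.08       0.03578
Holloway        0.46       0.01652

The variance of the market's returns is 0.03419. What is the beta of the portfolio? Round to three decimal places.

0.979

β_Wren = 0.01858 / 0.03419 = 0.5434
β_Ellery = 0.05771 / 0.03419 = 1.6879
β_Granby = 0.03578 / 0.03419 = 1.0465
β_Holloway = 0.01652 / 0.03419 = 0.4832
β_P = Σ w_i β_i = 0.09×0.5434 + 0.37×1.6879 + 0.08×1.0465 + 0.46×0.4832 = 0.9794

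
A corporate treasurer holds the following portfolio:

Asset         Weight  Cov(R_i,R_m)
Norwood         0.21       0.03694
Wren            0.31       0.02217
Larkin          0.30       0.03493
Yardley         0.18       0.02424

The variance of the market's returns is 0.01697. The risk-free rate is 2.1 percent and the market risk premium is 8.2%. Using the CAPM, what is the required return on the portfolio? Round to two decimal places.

β_Norwood = 0.03694 / 0.01697 = 2.1768
β_Wren = 0.02217 / 0.01697 = 1.3064
β_Larkin = 0.03493 / 0.01697 = 2.0583
β_Yardley = 0.02424 / 0.01697 = 1.4284
β_P = Σ w_i β_i = 0.21×2.1768 + 0.31×1.3064 + 0.30×2.0583 + 0.18×1.4284 = 1.7367
E(R_P) = R_f + β_P × MRP = 2.1% + 1.7367 × 8.2% = 16.34%

16.34%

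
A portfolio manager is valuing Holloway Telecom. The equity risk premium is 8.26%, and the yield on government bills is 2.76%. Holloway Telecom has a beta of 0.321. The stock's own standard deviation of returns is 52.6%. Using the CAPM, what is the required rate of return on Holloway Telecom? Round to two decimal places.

5.41%

E(R) = R_f + β × MRP = 2.76% + 0.321 × 8.26% = 5.41%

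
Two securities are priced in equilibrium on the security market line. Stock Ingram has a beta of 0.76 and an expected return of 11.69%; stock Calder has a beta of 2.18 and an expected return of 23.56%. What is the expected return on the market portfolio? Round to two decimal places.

13.70%

Both satisfy E(R) = R_f + β·MRP, so the slope of the SML is
MRP = (23.56% − 11.69%) / (2.18 − 0.76) = 11.87% / 1.42 = 8.3592%
R_f = E(R_Ingram) − β_Ingram·MRP = 11.69% − 0.76 × 8.3592% = 5.3370%
E(R_m) = R_f + MRP = 5.3370% + 8.3592% = 13.70%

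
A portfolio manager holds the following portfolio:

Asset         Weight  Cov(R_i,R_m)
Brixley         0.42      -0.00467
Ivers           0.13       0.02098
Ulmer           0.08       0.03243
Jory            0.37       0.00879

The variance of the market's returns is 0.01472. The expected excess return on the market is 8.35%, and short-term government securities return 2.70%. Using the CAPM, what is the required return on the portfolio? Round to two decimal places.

6.45%

β_Brixley = -0.00467 / 0.01472 = -0.3173
β_Ivers = 0.02098 / 0.01472 = 1.4253
β_Ulmer = 0.03243 / 0.01472 = 2.2031
β_Jory = 0.00879 / 0.01472 = 0.5971
β_P = Σ w_i β_i = 0.42×-0.3173 + 0.13×1.4253 + 0.08×2.2031 + 0.37×0.5971 = 0.4492
E(R_P) = R_f + β_P × MRP = 2.70% + 0.4492 × 8.35% = 6.45%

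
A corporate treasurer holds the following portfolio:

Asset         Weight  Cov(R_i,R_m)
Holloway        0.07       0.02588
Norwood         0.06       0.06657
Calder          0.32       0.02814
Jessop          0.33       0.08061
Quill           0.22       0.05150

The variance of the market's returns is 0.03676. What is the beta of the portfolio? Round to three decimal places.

β_Holloway = 0.02588 / 0.03676 = 0.7040
β_Norwood = 0.06657 / 0.03676 = 1.8109
β_Calder = 0.02814 / 0.03676 = 0.7655
β_Jessop = 0.08061 / 0.03676 = 2.1929
β_Quill = 0.05150 / 0.03676 = 1.4010
β_P = Σ w_i β_i = 0.07×0.7040 + 0.06×1.8109 + 0.32×0.7655 + 0.33×2.1929 + 0.22×1.4010 = 1.4348

1.435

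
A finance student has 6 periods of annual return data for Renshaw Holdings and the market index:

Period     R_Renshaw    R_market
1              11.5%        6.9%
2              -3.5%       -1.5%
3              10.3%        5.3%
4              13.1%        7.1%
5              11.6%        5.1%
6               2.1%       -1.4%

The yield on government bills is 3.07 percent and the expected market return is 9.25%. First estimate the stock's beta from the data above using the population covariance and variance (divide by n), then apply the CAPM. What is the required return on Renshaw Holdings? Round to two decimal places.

Mean R_i = (11.5 − 3.5 + 10.3 + 13.1 + 11.6 + 2.1) / 6 = 7.5167%
Mean R_m = (6.9 − 1.5 + 5.3 + 7.1 + 5.1 − 1.4) / 6 = 3.5833%
Σ(R_i − R̄_i)(R_m − R̄_m) = 126.8117  ⇒  Cov = 126.8117 / 6 = 21.1353
Σ(R_m − R̄_m)² = 79.2883  ⇒  Var(R_m) = 79.2883 / 6 = 13.2147
β = Cov / Var(R_m) = 21.1353 / 13.2147 = 1.5994
MRP = 9.25% − 3.07% = 6.18%
E(R) = R_f + β × MRP = 3.07% + 1.5994 × 6.18% = 12.95%

12.95%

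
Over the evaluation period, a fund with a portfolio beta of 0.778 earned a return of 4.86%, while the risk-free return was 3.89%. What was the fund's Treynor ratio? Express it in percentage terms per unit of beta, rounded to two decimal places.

Treynor = (R_P − R_f) / β_P = (4.86% − 3.89%) / 0.7780 = 0.97% / 0.7780 = 1.25%

1.25%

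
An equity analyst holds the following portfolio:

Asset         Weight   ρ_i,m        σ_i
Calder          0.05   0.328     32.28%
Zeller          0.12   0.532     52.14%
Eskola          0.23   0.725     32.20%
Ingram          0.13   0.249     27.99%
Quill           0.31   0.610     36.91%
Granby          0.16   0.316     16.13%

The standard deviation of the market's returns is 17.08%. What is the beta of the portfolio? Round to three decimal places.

1.050

β_Calder = 0.328 × 32.28% / 17.08% = 0.6199
β_Zeller = 0.532 × 52.14% / 17.08% = 1.6240
β_Eskola = 0.725 × 32.20% / 17.08% = 1.3668
β_Ingram = 0.249 × 27.99% / 17.08% = 0.4081
β_Quill = 0.610 × 36.91% / 17.08% = 1.3182
β_Granby = 0.316 × 16.13% / 17.08% = 0.2984
β_P = Σ w_i β_i = 0.05×0.6199 + 0.12×1.6240 + 0.23×1.3668 + 0.13×0.4081 + 0.31×1.3182 + 0.16×0.2984 = 1.0497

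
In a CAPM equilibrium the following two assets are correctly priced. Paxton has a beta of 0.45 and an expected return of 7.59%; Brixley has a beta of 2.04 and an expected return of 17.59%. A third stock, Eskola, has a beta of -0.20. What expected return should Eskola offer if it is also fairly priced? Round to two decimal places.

MRP (SML slope) = (17.59% − 7.59%) / (2.04 − 0.45) = 10.00% / 1.59 = 6.2893%
R_f (intercept) = 7.59% − 0.45 × 6.2893% = 4.7598%
E(R_Eskola) = R_f + β × MRP = 4.7598% + -0.20 × 6.2893% = 3.50%

3.50%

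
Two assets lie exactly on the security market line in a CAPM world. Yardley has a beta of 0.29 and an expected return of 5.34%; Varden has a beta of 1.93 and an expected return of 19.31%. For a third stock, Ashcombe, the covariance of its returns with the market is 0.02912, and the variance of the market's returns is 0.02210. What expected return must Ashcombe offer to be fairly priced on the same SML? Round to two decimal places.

14.09%

MRP = (19.31% − 5.34%) / (1.93 − 0.29) = 8.5183%
R_f = 5.34% − 0.29 × 8.5183% = 2.8697%
β_Ashcombe = Cov / Var(R_m) = 0.02912 / 0.02210 = 1.3176
E(R_Ashcombe) = R_f + β × MRP = 2.8697% + 1.3176 × 8.5183% = 14.09%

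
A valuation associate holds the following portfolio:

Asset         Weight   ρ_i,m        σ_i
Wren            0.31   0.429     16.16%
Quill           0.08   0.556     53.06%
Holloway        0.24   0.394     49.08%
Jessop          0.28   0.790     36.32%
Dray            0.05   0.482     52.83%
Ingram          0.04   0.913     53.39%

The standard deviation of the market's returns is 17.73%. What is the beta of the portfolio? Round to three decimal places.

1.151

β_Wren = 0.429 × 16.16% / 17.73% = 0.3910
β_Quill = 0.556 × 53.06% / 17.73% = 1.6639
β_Holloway = 0.394 × 49.08% / 17.73% = 1.0907
β_Jessop = 0.790 × 36.32% / 17.73% = 1.6183
β_Dray = 0.482 × 52.83% / 17.73% = 1.4362
β_Ingram = 0.913 × 53.39% / 17.73% = 2.7493
β_P = Σ w_i β_i = 0.31×0.3910 + 0.08×1.6639 + 0.24×1.0907 + 0.28×1.6183 + 0.05×1.4362 + 0.04×2.7493 = 1.1510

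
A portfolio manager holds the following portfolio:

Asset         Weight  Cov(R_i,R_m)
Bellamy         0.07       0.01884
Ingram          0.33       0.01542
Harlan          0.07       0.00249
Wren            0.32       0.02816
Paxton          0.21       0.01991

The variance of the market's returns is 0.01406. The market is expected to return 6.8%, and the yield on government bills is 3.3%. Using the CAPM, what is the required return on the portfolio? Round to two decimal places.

8.22%

β_Bellamy = 0.01884 / 0.01406 = 1.3400
β_Ingram = 0.01542 / 0.01406 = 1.0967
β_Harlan = 0.00249 / 0.01406 = 0.1771
β_Wren = 0.02816 / 0.01406 = 2.0028
β_Paxton = 0.01991 / 0.01406 = 1.4161
β_P = Σ w_i β_i = 0.07×1.3400 + 0.33×1.0967 + 0.07×0.1771 + 0.32×2.0028 + 0.21×1.4161 = 1.4064
MRP = 6.8% − 3.3% = 3.50%
E(R_P) = R_f + β_P × MRP = 3.3% + 1.4064 × 3.5% = 8.22%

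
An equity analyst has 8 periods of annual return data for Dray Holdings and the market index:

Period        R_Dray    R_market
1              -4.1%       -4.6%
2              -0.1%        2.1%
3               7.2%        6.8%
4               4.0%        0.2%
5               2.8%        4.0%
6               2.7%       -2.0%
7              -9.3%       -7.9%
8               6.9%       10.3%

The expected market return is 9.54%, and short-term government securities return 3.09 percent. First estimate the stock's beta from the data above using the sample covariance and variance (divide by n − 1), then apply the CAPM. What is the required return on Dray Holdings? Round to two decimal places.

Mean R_i = (-4.1 − 0.1 + 7.2 + 4.0 + 2.8 + 2.7 − 9.3 + 6.9) / 8 = 1.2625%
Mean R_m = (-4.6 + 2.1 + 6.8 + 0.2 + 4.0 − 2.0 − 7.9 + 10.3) / 8 = 1.1125%
Σ(R_i − R̄_i)(R_m − R̄_m) = 207.5138  ⇒  Cov = 207.5138 / 7 = 29.6448
Σ(R_m − R̄_m)² = 250.4488  ⇒  Var(R_m) = 250.4488 / 7 = 35.7784
β = Cov / Var(R_m) = 29.6448 / 35.7784 = 0.8286
MRP = 9.54% − 3.09% = 6.45%
E(R) = R_f + β × MRP = 3.09% + 0.8286 × 6.45% = 8.43%

8.43%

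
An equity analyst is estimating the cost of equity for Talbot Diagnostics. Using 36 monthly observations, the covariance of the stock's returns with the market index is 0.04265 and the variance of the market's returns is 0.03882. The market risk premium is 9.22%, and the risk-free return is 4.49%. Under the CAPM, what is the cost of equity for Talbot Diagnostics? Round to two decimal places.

β = Cov(R_i, R_m) / Var(R_m) = 0.04265 / 0.03882 = 1.0987
E(R) = R_f + β × MRP = 4.49% + 1.0987 × 9.22% = 14.62%

14.62%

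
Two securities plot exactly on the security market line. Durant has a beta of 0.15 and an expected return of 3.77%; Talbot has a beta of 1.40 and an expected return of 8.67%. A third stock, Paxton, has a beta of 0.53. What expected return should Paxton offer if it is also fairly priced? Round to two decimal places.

MRP (SML slope) = (8.67% − 3.77%) / (1.40 − 0.15) = 4.90% / 1.25 = 3.9200%
R_f (intercept) = 3.77% − 0.15 × 3.9200% = 3.1820%
E(R_Paxton) = R_f + β × MRP = 3.1820% + 0.53 × 3.9200% = 5.26%

5.26%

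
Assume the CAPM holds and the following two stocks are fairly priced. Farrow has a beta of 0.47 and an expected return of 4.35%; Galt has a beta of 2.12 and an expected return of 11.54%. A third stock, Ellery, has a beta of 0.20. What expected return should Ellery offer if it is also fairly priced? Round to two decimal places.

MRP (SML slope) = (11.54% − 4.35%) / (2.12 − 0.47) = 7.19% / 1.65 = 4.3576%
R_f (intercept) = 4.35% − 0.47 × 4.3576% = 2.3019%
E(R_Ellery) = R_f + β × MRP = 2.3019% + 0.20 × 4.3576% = 3.17%

3.17%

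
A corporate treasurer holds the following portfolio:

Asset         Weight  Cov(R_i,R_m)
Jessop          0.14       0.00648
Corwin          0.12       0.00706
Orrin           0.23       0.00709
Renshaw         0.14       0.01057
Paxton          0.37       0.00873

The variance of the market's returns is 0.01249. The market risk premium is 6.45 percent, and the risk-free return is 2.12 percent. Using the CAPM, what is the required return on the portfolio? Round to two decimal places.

β_Jessop = 0.00648 / 0.01249 = 0.5188
β_Corwin = 0.00706 / 0.01249 = 0.5653
β_Orrin = 0.00709 / 0.01249 = 0.5677
β_Renshaw = 0.01057 / 0.01249 = 0.8463
β_Paxton = 0.00873 / 0.01249 = 0.6990
β_P = Σ w_i β_i = 0.14×0.5188 + 0.12×0.5653 + 0.23×0.5677 + 0.14×0.8463 + 0.37×0.6990 = 0.6482
E(R_P) = R_f + β_P × MRP = 2.12% + 0.6482 × 6.45% = 6.30%

6.30%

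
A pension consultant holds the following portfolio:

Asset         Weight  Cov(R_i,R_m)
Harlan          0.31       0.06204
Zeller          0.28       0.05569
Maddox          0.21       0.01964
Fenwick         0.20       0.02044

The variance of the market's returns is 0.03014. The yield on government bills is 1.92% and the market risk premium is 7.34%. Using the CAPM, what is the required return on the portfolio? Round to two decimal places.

12.40%

β_Harlan = 0.06204 / 0.03014 = 2.0584
β_Zeller = 0.05569 / 0.03014 = 1.8477
β_Maddox = 0.01964 / 0.03014 = 0.6516
β_Fenwick = 0.02044 / 0.03014 = 0.6782
β_P = Σ w_i β_i = 0.31×2.0584 + 0.28×1.8477 + 0.21×0.6516 + 0.20×0.6782 = 1.4279
E(R_P) = R_f + β_P × MRP = 1.92% + 1.4279 × 7.34% = 12.40%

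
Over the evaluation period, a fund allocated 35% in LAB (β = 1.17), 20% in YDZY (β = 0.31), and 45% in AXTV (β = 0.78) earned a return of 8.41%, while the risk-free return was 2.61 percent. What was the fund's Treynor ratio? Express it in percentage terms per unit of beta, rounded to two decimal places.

β_P = 0.35×1.17 + 0.20×0.31 + 0.45×0.78 = 0.8225
Treynor = (R_P − R_f) / β_P = (8.41% − 2.61%) / 0.8225 = 5.80% / 0.8225 = 7.05%

7.05%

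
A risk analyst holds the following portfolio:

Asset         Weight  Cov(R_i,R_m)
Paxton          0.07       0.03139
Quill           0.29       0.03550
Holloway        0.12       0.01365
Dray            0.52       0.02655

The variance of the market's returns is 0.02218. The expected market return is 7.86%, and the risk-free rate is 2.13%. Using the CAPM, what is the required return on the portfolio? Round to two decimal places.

β_Paxton = 0.03139 / 0.02218 = 1.4152
β_Quill = 0.03550 / 0.02218 = 1.6005
β_Holloway = 0.01365 / 0.02218 = 0.6154
β_Dray = 0.02655 / 0.02218 = 1.1970
β_P = Σ w_i β_i = 0.07×1.4152 + 0.29×1.6005 + 0.12×0.6154 + 0.52×1.1970 = 1.2595
MRP = 7.86% − 2.13% = 5.73%
E(R_P) = R_f + β_P × MRP = 2.13% + 1.2595 × 5.73% = 9.35%

9.35%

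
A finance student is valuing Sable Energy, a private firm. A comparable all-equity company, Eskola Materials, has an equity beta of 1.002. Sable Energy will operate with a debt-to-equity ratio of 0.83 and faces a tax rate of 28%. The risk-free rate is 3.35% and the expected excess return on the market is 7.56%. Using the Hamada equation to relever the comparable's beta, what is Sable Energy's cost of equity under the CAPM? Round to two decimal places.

15.45%

β_L = β_U × [1 + (1 − t)(D/E)] = 1.002 × [1 + (1 − 0.28) × 0.83]
    = 1.002 × [1 + 0.72 × 0.83] = 1.002 × 1.5976 = 1.6008
E(R) = R_f + β_L × MRP = 3.35% + 1.6008 × 7.56% = 15.45%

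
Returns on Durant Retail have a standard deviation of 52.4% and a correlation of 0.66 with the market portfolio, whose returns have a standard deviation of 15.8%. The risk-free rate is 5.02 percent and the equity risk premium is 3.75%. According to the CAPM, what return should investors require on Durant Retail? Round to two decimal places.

13.23%

β = ρ × σ_i / σ_m = 0.66 × 52.4% / 15.8% = 2.1889
E(R) = 5.02% + 2.1889 × 3.75% = 13.23%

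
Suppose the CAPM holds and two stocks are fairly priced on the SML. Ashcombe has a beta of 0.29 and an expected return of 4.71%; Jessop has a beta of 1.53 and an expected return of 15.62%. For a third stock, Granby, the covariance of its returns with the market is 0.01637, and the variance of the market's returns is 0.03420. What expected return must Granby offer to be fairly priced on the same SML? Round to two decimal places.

MRP = (15.62% − 4.71%) / (1.53 − 0.29) = 8.7984%
R_f = 4.71% − 0.29 × 8.7984% = 2.1585%
β_Granby = Cov / Var(R_m) = 0.01637 / 0.03420 = 0.4787
E(R_Granby) = R_f + β × MRP = 2.1585% + 0.4787 × 8.7984% = 6.37%

6.37%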